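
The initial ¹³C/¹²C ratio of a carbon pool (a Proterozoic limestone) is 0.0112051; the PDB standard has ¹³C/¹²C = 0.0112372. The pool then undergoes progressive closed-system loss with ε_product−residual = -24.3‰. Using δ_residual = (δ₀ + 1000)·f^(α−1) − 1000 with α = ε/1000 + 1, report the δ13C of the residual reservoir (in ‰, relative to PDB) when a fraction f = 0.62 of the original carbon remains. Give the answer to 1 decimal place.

δ₀ = (0.0112051/0.0112372 − 1)×1000 = (0.997143 − 1)×1000 = -2.857‰
α − 1 = ε/1000 = -0.0243
f^(α−1) = 0.62^(-0.0243) = 1.011684
δ_res = (-2.857 + 1000) × 1.011684 − 1000 = 1008.794 − 1000 = 8.79‰

8.8‰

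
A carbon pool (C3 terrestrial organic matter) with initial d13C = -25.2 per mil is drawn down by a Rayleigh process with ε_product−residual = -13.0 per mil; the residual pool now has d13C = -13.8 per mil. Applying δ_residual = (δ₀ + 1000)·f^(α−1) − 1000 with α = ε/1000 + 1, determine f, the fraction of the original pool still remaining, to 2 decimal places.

0.41

α − 1 = ε/1000 = -0.0130
(δ_res + 1000)/(δ₀ + 1000) = (-13.8 + 1000)/(-25.2 + 1000) = 986.2/974.8 = 1.011695
f = 1.011695^(1/-0.0130) = exp(ln(1.011695)/-0.0130) = exp(0.01163/-0.0130)
f = exp(-0.8944) = 0.4089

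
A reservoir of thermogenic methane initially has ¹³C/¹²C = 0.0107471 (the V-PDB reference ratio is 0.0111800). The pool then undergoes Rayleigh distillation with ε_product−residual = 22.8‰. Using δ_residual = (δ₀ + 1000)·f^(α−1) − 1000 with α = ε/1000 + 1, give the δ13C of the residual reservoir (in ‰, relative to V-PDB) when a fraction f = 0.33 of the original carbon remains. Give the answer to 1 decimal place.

-62.7‰

δ₀ = (0.0107471/0.0111800 − 1)×1000 = (0.961279 − 1)×1000 = -38.721‰
α − 1 = ε/1000 = 0.0228
f^(α−1) = 0.33^(0.0228) = 0.975039
δ_res = (-38.721 + 1000) × 0.975039 − 1000 = 937.285 − 1000 = -62.72‰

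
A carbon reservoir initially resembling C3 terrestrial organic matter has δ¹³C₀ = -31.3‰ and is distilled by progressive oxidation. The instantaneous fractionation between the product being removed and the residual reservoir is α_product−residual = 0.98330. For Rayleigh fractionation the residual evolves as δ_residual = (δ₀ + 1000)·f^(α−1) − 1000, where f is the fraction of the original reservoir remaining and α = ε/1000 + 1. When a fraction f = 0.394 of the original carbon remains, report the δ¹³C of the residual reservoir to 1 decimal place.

Rayleigh residual: δ_res = (δ₀ + 1000)·f^(α−1) − 1000
α − 1 = -0.01670
f^(α−1) = 0.394^(-0.01670) = 1.015676
δ_res = (-31.3 + 1000) × 1.015676 − 1000 = 983.885 − 1000 = -16.11‰

-16.1‰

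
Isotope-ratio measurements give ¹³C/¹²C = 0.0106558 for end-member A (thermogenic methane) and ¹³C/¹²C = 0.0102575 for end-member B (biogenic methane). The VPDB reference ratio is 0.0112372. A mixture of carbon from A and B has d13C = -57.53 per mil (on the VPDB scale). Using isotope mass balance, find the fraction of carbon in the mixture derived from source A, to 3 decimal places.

δ_A = (0.0106558/0.0112372 − 1)×1000 = (0.948261 − 1)×1000 = -51.739 per mil
δ_B = (0.0102575/0.0112372 − 1)×1000 = (0.912816 − 1)×1000 = -87.184 per mil
f_A = (δ_mix − δ_B)/(δ_A − δ_B) = (-57.53 − (-87.184))/(-51.739 − (-87.184))
f_A = 29.654 / 35.445 = 0.8366

0.837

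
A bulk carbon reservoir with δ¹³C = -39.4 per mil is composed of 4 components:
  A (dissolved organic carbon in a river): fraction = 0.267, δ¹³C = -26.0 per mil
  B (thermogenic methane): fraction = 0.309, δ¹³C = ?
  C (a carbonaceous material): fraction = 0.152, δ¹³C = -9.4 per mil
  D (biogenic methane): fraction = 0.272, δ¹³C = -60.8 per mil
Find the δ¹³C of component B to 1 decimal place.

-46.9 per mil

Isotope mass balance: δ_bulk = Σ fᵢ·δᵢ.
-39.4 = 0.267×(-26.0) + 0.309×δ_B + 0.152×(-9.4) + 0.272×(-60.8)
0.309·δ_B = -39.4 − (-24.908) = -14.492
δ_B = -14.492 / 0.309 = -46.90 per mil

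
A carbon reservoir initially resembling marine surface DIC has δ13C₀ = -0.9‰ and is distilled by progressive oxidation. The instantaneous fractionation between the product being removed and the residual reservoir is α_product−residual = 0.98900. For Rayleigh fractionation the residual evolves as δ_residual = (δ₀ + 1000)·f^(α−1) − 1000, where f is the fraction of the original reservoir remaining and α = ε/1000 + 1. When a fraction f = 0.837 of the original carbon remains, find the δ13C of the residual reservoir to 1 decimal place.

Rayleigh residual: δ_res = (δ₀ + 1000)·f^(α−1) − 1000
α − 1 = -0.01100
f^(α−1) = 0.837^(-0.01100) = 1.001959
δ_res = (-0.9 + 1000) × 1.001959 − 1000 = 1001.057 − 1000 = 1.06‰

1.1‰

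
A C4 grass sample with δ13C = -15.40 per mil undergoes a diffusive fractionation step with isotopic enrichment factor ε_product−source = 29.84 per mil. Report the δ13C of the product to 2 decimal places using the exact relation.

Exactly, δ_product = (δ_source + 1000)·(ε/1000 + 1) − 1000.
δ_product = (-15.40 + 1000) × (29.84/1000 + 1) − 1000
δ_product = 13.980 per mil

13.98 per mil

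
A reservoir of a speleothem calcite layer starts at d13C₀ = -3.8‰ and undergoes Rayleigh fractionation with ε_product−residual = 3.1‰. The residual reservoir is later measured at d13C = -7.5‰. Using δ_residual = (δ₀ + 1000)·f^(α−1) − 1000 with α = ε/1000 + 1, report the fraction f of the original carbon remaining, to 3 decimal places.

0.301

α − 1 = ε/1000 = 0.0031
(δ_res + 1000)/(δ₀ + 1000) = (-7.5 + 1000)/(-3.8 + 1000) = 992.5/996.2 = 0.996286
f = 0.996286^(1/0.0031) = exp(ln(0.996286)/0.0031) = exp(-0.00372/0.0031)
f = exp(-1.2003) = 0.3011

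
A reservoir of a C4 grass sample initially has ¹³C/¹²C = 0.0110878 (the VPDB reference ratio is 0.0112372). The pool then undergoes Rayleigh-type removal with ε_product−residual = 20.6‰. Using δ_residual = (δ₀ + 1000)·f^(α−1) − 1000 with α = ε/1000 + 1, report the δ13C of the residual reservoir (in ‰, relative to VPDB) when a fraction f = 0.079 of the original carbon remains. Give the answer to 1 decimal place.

-63.6‰

δ₀ = (0.0110878/0.0112372 − 1)×1000 = (0.986705 − 1)×1000 = -13.295‰
α − 1 = ε/1000 = 0.0206
f^(α−1) = 0.079^(0.0206) = 0.949054
δ_res = (-13.295 + 1000) × 0.949054 − 1000 = 936.437 − 1000 = -63.56‰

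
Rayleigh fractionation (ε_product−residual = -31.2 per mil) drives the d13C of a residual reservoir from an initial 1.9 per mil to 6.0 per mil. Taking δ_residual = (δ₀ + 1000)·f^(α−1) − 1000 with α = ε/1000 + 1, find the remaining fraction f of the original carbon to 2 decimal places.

0.88

α − 1 = ε/1000 = -0.0312
(δ_res + 1000)/(δ₀ + 1000) = (6.0 + 1000)/(1.9 + 1000) = 1006.0/1001.9 = 1.004092
f = 1.004092^(1/-0.0312) = exp(ln(1.004092)/-0.0312) = exp(0.00408/-0.0312)
f = exp(-0.1309) = 0.8773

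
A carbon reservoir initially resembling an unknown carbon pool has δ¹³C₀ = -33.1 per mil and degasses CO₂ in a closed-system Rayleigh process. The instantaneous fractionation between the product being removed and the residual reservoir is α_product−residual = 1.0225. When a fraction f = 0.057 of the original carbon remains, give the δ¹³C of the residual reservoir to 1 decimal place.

-93.5 per mil

Rayleigh residual: δ_res = (δ₀ + 1000)·f^(α−1) − 1000
α − 1 = 0.02250
f^(α−1) = 0.057^(0.02250) = 0.937578
δ_res = (-33.1 + 1000) × 0.937578 − 1000 = 906.544 − 1000 = -93.46 per mil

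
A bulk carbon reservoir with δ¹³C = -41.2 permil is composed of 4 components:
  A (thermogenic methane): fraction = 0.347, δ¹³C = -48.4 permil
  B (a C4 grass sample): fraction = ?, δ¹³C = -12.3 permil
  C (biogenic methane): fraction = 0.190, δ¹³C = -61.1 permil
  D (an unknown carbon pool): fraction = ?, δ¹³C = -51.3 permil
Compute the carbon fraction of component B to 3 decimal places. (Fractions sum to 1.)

0.281

Let f_B and f_D be the unknown fractions; fractions sum to 1 so f_B + f_D = 0.463.
Mass balance: Σ fᵢ·δᵢ = δ_bulk ⇒ f_B·(-12.3) + f_D·(-51.3) = -41.2 − (-28.404) = -12.796
Substitute f_D = 0.463 − f_B:
f_B·(-12.3 − -51.3) = -12.796 − 0.463×(-51.3) = 10.956
f_B = 10.956 / 39.0 = 0.2809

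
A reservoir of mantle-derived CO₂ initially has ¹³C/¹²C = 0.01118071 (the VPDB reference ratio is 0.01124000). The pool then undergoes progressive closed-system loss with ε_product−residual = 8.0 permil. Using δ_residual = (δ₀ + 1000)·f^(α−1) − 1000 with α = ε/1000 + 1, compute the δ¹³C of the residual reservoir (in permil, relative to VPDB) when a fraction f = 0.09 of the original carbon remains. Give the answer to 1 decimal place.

δ₀ = (0.01118071/0.01124000 − 1)×1000 = (0.994725 − 1)×1000 = -5.275 permil
α − 1 = ε/1000 = 0.0080
f^(α−1) = 0.09^(0.0080) = 0.980921
δ_res = (-5.275 + 1000) × 0.980921 − 1000 = 975.747 − 1000 = -24.25 permil

-24.3 permil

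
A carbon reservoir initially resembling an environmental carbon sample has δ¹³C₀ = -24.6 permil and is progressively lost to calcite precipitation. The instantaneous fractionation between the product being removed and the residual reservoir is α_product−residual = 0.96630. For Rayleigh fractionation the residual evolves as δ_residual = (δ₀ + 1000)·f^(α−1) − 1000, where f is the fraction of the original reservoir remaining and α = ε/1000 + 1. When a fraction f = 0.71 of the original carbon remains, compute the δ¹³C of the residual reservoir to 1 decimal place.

Rayleigh residual: δ_res = (δ₀ + 1000)·f^(α−1) − 1000
α − 1 = -0.03370
f^(α−1) = 0.71^(-0.03370) = 1.011609
δ_res = (-24.6 + 1000) × 1.011609 − 1000 = 986.723 − 1000 = -13.28 permil

-13.3 permil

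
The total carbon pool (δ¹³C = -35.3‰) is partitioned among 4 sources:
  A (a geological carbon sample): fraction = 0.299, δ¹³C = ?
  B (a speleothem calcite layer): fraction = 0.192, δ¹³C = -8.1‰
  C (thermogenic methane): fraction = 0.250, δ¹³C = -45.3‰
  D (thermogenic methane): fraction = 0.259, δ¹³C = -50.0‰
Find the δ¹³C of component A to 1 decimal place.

Isotope mass balance: δ_bulk = Σ fᵢ·δᵢ.
-35.3 = 0.299×δ_A + 0.192×(-8.1) + 0.250×(-45.3) + 0.259×(-50.0)
0.299·δ_A = -35.3 − (-25.830) = -9.470
δ_A = -9.470 / 0.299 = -31.67‰

-31.7‰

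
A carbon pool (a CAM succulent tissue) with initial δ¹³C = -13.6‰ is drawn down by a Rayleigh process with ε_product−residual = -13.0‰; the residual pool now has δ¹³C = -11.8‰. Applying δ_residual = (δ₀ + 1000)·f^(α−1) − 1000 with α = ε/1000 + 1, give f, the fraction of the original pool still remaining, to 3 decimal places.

α − 1 = ε/1000 = -0.0130
(δ_res + 1000)/(δ₀ + 1000) = (-11.8 + 1000)/(-13.6 + 1000) = 988.2/986.4 = 1.001825
f = 1.001825^(1/-0.0130) = exp(ln(1.001825)/-0.0130) = exp(0.00182/-0.0130)
f = exp(-0.1402) = 0.8691

0.869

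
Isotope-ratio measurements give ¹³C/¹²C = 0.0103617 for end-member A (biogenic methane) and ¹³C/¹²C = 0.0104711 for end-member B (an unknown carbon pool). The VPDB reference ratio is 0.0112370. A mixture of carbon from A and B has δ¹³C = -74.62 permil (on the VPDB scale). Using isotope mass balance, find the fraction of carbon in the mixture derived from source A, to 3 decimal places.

δ_A = (0.0103617/0.0112370 − 1)×1000 = (0.922106 − 1)×1000 = -77.894 permil
δ_B = (0.0104711/0.0112370 − 1)×1000 = (0.931841 − 1)×1000 = -68.159 permil
f_A = (δ_mix − δ_B)/(δ_A − δ_B) = (-74.62 − (-68.159))/(-77.894 − (-68.159))
f_A = -6.461 / -9.736 = 0.6637

0.664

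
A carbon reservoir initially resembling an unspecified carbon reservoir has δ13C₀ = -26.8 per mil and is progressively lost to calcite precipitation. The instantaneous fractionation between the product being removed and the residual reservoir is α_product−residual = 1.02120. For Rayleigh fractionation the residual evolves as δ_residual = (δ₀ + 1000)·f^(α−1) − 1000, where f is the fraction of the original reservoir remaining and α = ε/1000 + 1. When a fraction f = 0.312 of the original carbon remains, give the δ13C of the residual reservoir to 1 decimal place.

-50.5 per mil

Rayleigh residual: δ_res = (δ₀ + 1000)·f^(α−1) − 1000
α − 1 = 0.02120
f^(α−1) = 0.312^(0.02120) = 0.975610
δ_res = (-26.8 + 1000) × 0.975610 − 1000 = 949.463 − 1000 = -50.54 per mil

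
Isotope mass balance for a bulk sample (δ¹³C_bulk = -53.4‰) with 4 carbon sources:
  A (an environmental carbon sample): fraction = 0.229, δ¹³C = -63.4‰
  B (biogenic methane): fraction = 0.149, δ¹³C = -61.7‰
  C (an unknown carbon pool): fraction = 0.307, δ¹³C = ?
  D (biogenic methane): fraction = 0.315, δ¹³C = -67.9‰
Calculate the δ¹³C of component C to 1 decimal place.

-27.0‰

Isotope mass balance: δ_bulk = Σ fᵢ·δᵢ.
-53.4 = 0.229×(-63.4) + 0.149×(-61.7) + 0.307×δ_C + 0.315×(-67.9)
0.307·δ_C = -53.4 − (-45.100) = -8.300
δ_C = -8.300 / 0.307 = -27.03‰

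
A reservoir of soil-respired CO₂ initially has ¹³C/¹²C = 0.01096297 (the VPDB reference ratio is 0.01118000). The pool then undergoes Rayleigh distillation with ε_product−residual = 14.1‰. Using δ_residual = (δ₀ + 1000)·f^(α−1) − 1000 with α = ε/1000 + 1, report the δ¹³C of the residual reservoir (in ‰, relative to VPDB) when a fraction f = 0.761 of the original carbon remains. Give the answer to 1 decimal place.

δ₀ = (0.01096297/0.01118000 − 1)×1000 = (0.980588 − 1)×1000 = -19.412‰
α − 1 = ε/1000 = 0.0141
f^(α−1) = 0.761^(0.0141) = 0.996156
δ_res = (-19.412 + 1000) × 0.996156 − 1000 = 976.819 − 1000 = -23.18‰

-23.2‰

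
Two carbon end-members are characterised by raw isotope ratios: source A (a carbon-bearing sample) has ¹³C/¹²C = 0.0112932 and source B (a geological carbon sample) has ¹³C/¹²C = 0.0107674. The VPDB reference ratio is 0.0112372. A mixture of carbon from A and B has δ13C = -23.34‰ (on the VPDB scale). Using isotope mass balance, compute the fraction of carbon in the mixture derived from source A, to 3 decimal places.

0.395

δ_A = (0.0112932/0.0112372 − 1)×1000 = (1.004983 − 1)×1000 = 4.983‰
δ_B = (0.0107674/0.0112372 − 1)×1000 = (0.958192 − 1)×1000 = -41.808‰
f_A = (δ_mix − δ_B)/(δ_A − δ_B) = (-23.34 − (-41.808))/(4.983 − (-41.808))
f_A = 18.468 / 46.791 = 0.3947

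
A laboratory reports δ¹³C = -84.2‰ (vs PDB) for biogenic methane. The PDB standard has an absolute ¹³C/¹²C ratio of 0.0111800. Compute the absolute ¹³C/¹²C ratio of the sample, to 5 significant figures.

0.010239

R_sample = R_standard × (δ¹³C/1000 + 1)
R_sample = 0.0111800 × (-84.2/1000 + 1) = 0.0111800 × 0.915800
R_sample = 0.0102386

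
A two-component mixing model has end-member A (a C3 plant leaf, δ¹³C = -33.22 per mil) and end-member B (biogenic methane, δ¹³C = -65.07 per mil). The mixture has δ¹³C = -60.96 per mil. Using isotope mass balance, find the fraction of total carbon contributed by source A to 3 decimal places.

0.129

δ_mix = f_A·δ_A + (1 − f_A)·δ_B  ⇒  f_A = (δ_mix − δ_B)/(δ_A − δ_B)
f_A = (-60.96 − (-65.07)) / (-33.22 − (-65.07))
f_A = 4.11 / 31.85 = 0.1290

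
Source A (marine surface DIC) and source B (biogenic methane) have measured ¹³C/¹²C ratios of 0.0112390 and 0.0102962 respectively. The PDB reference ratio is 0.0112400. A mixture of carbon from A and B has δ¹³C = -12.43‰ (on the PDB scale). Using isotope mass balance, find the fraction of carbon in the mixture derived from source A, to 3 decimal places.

δ_A = (0.0112390/0.0112400 − 1)×1000 = (0.999911 − 1)×1000 = -0.089‰
δ_B = (0.0102962/0.0112400 − 1)×1000 = (0.916032 − 1)×1000 = -83.968‰
f_A = (δ_mix − δ_B)/(δ_A − δ_B) = (-12.43 − (-83.968))/(-0.089 − (-83.968))
f_A = 71.538 / 83.879 = 0.8529

0.853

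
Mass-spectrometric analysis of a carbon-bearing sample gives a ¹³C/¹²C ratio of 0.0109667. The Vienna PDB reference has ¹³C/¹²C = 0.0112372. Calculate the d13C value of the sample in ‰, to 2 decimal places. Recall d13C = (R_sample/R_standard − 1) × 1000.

-24.07‰

d13C = (R_sample / R_standard − 1) × 1000
R_sample / R_standard = 0.0109667 / 0.0112372 = 0.975928
d13C = (0.975928 − 1) × 1000 = -24.072‰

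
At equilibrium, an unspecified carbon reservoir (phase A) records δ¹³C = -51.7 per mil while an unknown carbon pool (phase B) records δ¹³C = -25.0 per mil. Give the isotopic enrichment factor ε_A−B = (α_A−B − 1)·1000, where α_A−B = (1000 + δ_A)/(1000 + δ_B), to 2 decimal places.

α_A−B = (1000 + -51.7) / (1000 + -25.0) = 948.3 / 975.0 = 0.972615
ε_A−B = (0.972615 − 1) × 1000 = -27.385 per mil
(The approximation ε ≈ δ_A − δ_B would give -26.7 per mil.)

-27.38 per mil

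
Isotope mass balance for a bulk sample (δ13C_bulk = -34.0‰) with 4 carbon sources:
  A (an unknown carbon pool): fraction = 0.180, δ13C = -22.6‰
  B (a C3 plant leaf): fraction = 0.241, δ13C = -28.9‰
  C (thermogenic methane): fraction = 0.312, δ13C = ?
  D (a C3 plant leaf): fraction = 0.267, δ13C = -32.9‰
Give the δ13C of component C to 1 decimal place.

-45.5‰

Isotope mass balance: δ_bulk = Σ fᵢ·δᵢ.
-34.0 = 0.180×(-22.6) + 0.241×(-28.9) + 0.312×δ_C + 0.267×(-32.9)
0.312·δ_C = -34.0 − (-19.817) = -14.183
δ_C = -14.183 / 0.312 = -45.46‰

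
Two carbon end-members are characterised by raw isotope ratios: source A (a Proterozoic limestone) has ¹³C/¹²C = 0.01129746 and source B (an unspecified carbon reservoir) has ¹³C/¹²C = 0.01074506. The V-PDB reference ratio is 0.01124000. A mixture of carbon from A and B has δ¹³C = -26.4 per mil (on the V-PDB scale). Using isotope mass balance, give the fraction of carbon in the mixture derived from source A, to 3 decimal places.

0.359

δ_A = (0.01129746/0.01124000 − 1)×1000 = (1.005112 − 1)×1000 = 5.112 per mil
δ_B = (0.01074506/0.01124000 − 1)×1000 = (0.955966 − 1)×1000 = -44.034 per mil
f_A = (δ_mix − δ_B)/(δ_A − δ_B) = (-26.4 − (-44.034))/(5.112 − (-44.034))
f_A = 17.634 / 49.146 = 0.3588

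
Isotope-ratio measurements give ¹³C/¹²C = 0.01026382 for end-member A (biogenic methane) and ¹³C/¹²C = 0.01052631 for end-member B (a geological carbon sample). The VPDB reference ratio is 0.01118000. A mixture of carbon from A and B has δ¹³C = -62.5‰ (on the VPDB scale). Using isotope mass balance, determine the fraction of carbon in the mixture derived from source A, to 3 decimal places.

0.172

δ_A = (0.01026382/0.01118000 − 1)×1000 = (0.918052 − 1)×1000 = -81.948‰
δ_B = (0.01052631/0.01118000 − 1)×1000 = (0.941530 − 1)×1000 = -58.470‰
f_A = (δ_mix − δ_B)/(δ_A − δ_B) = (-62.5 − (-58.470))/(-81.948 − (-58.470))
f_A = -4.030 / -23.479 = 0.1717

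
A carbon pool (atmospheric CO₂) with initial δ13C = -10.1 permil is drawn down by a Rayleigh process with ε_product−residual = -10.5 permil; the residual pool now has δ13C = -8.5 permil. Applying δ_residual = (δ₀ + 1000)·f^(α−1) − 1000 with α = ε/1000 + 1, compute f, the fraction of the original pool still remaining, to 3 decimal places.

α − 1 = ε/1000 = -0.0105
(δ_res + 1000)/(δ₀ + 1000) = (-8.5 + 1000)/(-10.1 + 1000) = 991.5/989.9 = 1.001616
f = 1.001616^(1/-0.0105) = exp(ln(1.001616)/-0.0105) = exp(0.00162/-0.0105)
f = exp(-0.1538) = 0.8574

0.857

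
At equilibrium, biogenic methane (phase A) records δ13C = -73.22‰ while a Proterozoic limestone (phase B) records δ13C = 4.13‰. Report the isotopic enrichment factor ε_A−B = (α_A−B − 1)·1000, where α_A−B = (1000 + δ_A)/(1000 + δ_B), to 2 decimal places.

α_A−B = (1000 + -73.22) / (1000 + 4.13) = 926.78 / 1004.13 = 0.922968
ε_A−B = (0.922968 − 1) × 1000 = -77.032‰
(The approximation ε ≈ δ_A − δ_B would give -77.35‰.)

-77.03‰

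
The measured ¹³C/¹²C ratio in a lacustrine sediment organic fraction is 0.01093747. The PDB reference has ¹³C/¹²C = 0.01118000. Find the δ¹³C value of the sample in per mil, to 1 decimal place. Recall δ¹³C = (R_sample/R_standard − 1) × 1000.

-21.7 per mil

δ¹³C = (R_sample / R_standard − 1) × 1000
R_sample / R_standard = 0.01093747 / 0.01118000 = 0.978307
δ¹³C = (0.978307 − 1) × 1000 = -21.69 per mil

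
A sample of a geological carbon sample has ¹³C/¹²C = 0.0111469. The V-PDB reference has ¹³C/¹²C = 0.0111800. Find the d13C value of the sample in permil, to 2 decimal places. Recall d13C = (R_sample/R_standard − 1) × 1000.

d13C = (R_sample / R_standard − 1) × 1000
R_sample / R_standard = 0.0111469 / 0.0111800 = 0.997039
d13C = (0.997039 − 1) × 1000 = -2.961 permil

-2.96 permil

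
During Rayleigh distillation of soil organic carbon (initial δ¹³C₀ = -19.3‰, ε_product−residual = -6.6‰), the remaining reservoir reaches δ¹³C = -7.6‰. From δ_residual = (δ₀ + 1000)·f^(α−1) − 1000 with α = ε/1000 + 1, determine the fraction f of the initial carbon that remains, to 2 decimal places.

α − 1 = ε/1000 = -0.0066
(δ_res + 1000)/(δ₀ + 1000) = (-7.6 + 1000)/(-19.3 + 1000) = 992.4/980.7 = 1.011930
f = 1.011930^(1/-0.0066) = exp(ln(1.011930)/-0.0066) = exp(0.01186/-0.0066)
f = exp(-1.7969) = 0.1658

0.17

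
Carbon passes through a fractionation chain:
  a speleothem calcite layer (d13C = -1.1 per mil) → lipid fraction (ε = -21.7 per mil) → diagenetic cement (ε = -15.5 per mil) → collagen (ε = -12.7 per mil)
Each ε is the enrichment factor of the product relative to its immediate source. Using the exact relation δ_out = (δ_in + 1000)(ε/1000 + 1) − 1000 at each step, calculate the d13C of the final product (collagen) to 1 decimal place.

-50.1 per mil

step 1: δ = (-1.10 + 1000)·(-21.7/1000 + 1) − 1000 = -22.78 per mil
step 2: δ = (-22.78 + 1000)·(-15.5/1000 + 1) − 1000 = -37.92 per mil
step 3: δ = (-37.92 + 1000)·(-12.7/1000 + 1) − 1000 = -50.14 per mil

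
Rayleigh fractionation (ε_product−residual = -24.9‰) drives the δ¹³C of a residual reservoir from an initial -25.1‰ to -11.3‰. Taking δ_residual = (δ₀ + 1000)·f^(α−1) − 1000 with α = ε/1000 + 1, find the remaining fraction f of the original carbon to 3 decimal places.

α − 1 = ε/1000 = -0.0249
(δ_res + 1000)/(δ₀ + 1000) = (-11.3 + 1000)/(-25.1 + 1000) = 988.7/974.9 = 1.014155
f = 1.014155^(1/-0.0249) = exp(ln(1.014155)/-0.0249) = exp(0.01406/-0.0249)
f = exp(-0.5645) = 0.5686

0.569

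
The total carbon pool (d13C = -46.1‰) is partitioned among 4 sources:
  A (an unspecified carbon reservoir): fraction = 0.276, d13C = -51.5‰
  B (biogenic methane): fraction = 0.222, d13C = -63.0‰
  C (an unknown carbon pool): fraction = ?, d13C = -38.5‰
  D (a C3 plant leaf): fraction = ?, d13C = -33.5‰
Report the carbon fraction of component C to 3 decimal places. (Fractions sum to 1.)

0.217

Let f_C and f_D be the unknown fractions; fractions sum to 1 so f_C + f_D = 0.502.
Mass balance: Σ fᵢ·δᵢ = δ_bulk ⇒ f_C·(-38.5) + f_D·(-33.5) = -46.1 − (-28.200) = -17.900
Substitute f_D = 0.502 − f_C:
f_C·(-38.5 − -33.5) = -17.900 − 0.502×(-33.5) = -1.083
f_C = -1.083 / -5.0 = 0.2166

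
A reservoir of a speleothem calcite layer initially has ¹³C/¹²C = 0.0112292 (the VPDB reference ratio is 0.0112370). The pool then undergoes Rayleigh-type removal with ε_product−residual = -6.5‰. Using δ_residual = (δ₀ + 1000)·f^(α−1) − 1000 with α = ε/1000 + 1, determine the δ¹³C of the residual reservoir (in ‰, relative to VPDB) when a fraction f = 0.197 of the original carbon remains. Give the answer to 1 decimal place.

δ₀ = (0.0112292/0.0112370 − 1)×1000 = (0.999306 − 1)×1000 = -0.694‰
α − 1 = ε/1000 = -0.0065
f^(α−1) = 0.197^(-0.0065) = 1.010616
δ_res = (-0.694 + 1000) × 1.010616 − 1000 = 1009.914 − 1000 = 9.91‰

9.9‰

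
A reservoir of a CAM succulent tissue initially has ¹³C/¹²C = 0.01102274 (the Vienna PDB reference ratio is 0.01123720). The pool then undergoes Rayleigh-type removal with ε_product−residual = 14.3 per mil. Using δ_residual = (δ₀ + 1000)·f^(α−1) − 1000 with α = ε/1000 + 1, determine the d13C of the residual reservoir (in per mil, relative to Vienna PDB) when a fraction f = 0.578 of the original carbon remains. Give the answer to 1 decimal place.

δ₀ = (0.01102274/0.01123720 − 1)×1000 = (0.980915 − 1)×1000 = -19.085 per mil
α − 1 = ε/1000 = 0.0143
f^(α−1) = 0.578^(0.0143) = 0.992192
δ_res = (-19.085 + 1000) × 0.992192 − 1000 = 973.256 − 1000 = -26.74 per mil

-26.7 per mil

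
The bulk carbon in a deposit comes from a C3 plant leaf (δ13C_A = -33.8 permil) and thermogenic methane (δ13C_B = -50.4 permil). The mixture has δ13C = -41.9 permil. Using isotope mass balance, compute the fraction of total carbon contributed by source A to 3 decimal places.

0.512

δ_mix = f_A·δ_A + (1 − f_A)·δ_B  ⇒  f_A = (δ_mix − δ_B)/(δ_A − δ_B)
f_A = (-41.9 − (-50.4)) / (-33.8 − (-50.4))
f_A = 8.5 / 16.6 = 0.5120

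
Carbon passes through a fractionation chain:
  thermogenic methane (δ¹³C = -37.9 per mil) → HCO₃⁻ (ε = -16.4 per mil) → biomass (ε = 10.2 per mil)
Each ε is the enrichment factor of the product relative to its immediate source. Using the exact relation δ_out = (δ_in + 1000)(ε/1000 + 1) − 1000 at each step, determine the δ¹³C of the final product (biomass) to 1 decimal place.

step 1: δ = (-37.90 + 1000)·(-16.4/1000 + 1) − 1000 = -53.68 per mil
step 2: δ = (-53.68 + 1000)·(10.2/1000 + 1) − 1000 = -44.03 per mil

-44.0 per mil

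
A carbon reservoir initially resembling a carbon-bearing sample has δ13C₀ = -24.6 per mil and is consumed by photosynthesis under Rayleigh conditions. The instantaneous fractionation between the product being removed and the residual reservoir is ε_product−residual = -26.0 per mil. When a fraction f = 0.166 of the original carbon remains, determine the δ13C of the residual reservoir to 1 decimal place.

22.0 per mil

Rayleigh residual: δ_res = (δ₀ + 1000)·f^(α−1) − 1000
α = ε/1000 + 1 = 0.97400, so α − 1 = -0.02600
f^(α−1) = 0.166^(-0.02600) = 1.047797
δ_res = (-24.6 + 1000) × 1.047797 − 1000 = 1022.021 − 1000 = 22.02 per mil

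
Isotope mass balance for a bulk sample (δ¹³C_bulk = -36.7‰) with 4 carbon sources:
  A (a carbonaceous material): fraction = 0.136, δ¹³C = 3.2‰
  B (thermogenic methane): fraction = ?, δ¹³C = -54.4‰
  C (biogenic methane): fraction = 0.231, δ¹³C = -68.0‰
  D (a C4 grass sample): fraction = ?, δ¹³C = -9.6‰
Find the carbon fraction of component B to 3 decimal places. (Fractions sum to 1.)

Let f_B and f_D be the unknown fractions; fractions sum to 1 so f_B + f_D = 0.633.
Mass balance: Σ fᵢ·δᵢ = δ_bulk ⇒ f_B·(-54.4) + f_D·(-9.6) = -36.7 − (-15.273) = -21.427
Substitute f_D = 0.633 − f_B:
f_B·(-54.4 − -9.6) = -21.427 − 0.633×(-9.6) = -15.350
f_B = -15.350 / -44.8 = 0.3426

0.343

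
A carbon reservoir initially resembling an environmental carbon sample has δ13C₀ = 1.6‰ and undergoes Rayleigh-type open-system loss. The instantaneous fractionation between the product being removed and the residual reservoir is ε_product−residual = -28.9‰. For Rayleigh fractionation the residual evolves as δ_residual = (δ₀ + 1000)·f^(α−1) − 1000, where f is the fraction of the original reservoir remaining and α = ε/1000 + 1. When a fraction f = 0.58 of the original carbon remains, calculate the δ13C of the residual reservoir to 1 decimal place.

Rayleigh residual: δ_res = (δ₀ + 1000)·f^(α−1) − 1000
α = ε/1000 + 1 = 0.97110, so α − 1 = -0.02890
f^(α−1) = 0.58^(-0.02890) = 1.015867
δ_res = (1.6 + 1000) × 1.015867 − 1000 = 1017.493 − 1000 = 17.49‰

17.5‰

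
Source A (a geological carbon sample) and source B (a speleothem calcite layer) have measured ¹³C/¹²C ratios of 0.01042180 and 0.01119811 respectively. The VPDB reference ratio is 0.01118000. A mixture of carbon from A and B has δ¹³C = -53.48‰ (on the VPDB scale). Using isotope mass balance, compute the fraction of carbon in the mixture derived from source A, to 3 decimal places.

δ_A = (0.01042180/0.01118000 − 1)×1000 = (0.932182 − 1)×1000 = -67.818‰
δ_B = (0.01119811/0.01118000 − 1)×1000 = (1.001620 − 1)×1000 = 1.620‰
f_A = (δ_mix − δ_B)/(δ_A − δ_B) = (-53.48 − (1.620))/(-67.818 − (1.620))
f_A = -55.100 / -69.437 = 0.7935

0.794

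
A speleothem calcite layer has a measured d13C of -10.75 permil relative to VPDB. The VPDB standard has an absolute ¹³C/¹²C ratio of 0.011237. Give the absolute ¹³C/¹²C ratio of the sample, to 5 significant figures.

0.011116

R_sample = R_standard × (d13C/1000 + 1)
R_sample = 0.011237 × (-10.75/1000 + 1) = 0.011237 × 0.989250
R_sample = 0.0111162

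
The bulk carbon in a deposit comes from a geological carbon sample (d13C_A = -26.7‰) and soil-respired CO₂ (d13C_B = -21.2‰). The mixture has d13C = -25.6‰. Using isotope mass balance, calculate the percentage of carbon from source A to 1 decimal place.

80.0%

δ_mix = f_A·δ_A + (1 − f_A)·δ_B  ⇒  f_A = (δ_mix − δ_B)/(δ_A − δ_B)
f_A = (-25.6 − (-21.2)) / (-26.7 − (-21.2))
f_A = -4.4 / -5.5 = 0.8000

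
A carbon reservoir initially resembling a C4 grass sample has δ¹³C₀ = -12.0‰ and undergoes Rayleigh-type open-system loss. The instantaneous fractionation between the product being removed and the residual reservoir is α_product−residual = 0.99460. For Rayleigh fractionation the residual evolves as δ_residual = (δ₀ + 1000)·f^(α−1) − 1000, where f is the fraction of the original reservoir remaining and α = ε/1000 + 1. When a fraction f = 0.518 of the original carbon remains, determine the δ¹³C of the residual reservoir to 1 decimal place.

Rayleigh residual: δ_res = (δ₀ + 1000)·f^(α−1) − 1000
α − 1 = -0.00540
f^(α−1) = 0.518^(-0.00540) = 1.003558
δ_res = (-12.0 + 1000) × 1.003558 − 1000 = 991.516 − 1000 = -8.48‰

-8.5‰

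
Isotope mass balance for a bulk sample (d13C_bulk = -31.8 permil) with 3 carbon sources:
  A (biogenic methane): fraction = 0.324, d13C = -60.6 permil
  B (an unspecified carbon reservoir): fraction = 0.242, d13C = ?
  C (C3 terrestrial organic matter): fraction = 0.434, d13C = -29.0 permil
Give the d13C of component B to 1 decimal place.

Isotope mass balance: δ_bulk = Σ fᵢ·δᵢ.
-31.8 = 0.324×(-60.6) + 0.242×δ_B + 0.434×(-29.0)
0.242·δ_B = -31.8 − (-32.220) = 0.420
δ_B = 0.420 / 0.242 = 1.74 permil

1.7 permil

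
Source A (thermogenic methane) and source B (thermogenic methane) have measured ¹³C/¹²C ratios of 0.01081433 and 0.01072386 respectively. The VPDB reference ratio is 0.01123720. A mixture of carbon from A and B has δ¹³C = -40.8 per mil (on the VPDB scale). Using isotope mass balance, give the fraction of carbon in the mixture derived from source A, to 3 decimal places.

0.606

δ_A = (0.01081433/0.01123720 − 1)×1000 = (0.962369 − 1)×1000 = -37.631 per mil
δ_B = (0.01072386/0.01123720 − 1)×1000 = (0.954318 − 1)×1000 = -45.682 per mil
f_A = (δ_mix − δ_B)/(δ_A − δ_B) = (-40.8 − (-45.682))/(-37.631 − (-45.682))
f_A = 4.882 / 8.051 = 0.6064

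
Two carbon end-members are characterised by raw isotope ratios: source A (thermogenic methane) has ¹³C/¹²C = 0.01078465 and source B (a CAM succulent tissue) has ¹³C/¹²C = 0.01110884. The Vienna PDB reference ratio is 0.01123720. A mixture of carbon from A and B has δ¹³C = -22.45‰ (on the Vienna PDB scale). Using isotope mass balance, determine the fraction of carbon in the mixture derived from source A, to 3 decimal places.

0.382

δ_A = (0.01078465/0.01123720 − 1)×1000 = (0.959728 − 1)×1000 = -40.272‰
δ_B = (0.01110884/0.01123720 − 1)×1000 = (0.988577 − 1)×1000 = -11.423‰
f_A = (δ_mix − δ_B)/(δ_A − δ_B) = (-22.45 − (-11.423))/(-40.272 − (-11.423))
f_A = -11.027 / -28.850 = 0.3822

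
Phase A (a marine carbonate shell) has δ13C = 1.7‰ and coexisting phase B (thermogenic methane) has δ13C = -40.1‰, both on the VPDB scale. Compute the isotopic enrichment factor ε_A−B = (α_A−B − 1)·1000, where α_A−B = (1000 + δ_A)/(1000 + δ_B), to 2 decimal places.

43.55‰

α_A−B = (1000 + 1.7) / (1000 + -40.1) = 1001.7 / 959.9 = 1.043546
ε_A−B = (1.043546 − 1) × 1000 = 43.546‰
(The approximation ε ≈ δ_A − δ_B would give 41.8‰.)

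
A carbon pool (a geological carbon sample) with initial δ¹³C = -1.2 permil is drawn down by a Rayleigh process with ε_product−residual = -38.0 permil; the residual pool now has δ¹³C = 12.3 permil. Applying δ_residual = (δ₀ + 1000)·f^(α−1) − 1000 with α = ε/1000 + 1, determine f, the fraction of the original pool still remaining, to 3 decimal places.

0.702

α − 1 = ε/1000 = -0.0380
(δ_res + 1000)/(δ₀ + 1000) = (12.3 + 1000)/(-1.2 + 1000) = 1012.3/998.8 = 1.013516
f = 1.013516^(1/-0.0380) = exp(ln(1.013516)/-0.0380) = exp(0.01343/-0.0380)
f = exp(-0.3533) = 0.7024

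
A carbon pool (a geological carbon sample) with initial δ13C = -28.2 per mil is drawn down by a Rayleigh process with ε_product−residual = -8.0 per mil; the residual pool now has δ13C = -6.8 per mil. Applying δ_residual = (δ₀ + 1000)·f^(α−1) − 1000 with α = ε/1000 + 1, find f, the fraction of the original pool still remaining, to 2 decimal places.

0.07

α − 1 = ε/1000 = -0.0080
(δ_res + 1000)/(δ₀ + 1000) = (-6.8 + 1000)/(-28.2 + 1000) = 993.2/971.8 = 1.022021
f = 1.022021^(1/-0.0080) = exp(ln(1.022021)/-0.0080) = exp(0.02178/-0.0080)
f = exp(-2.7228) = 0.0657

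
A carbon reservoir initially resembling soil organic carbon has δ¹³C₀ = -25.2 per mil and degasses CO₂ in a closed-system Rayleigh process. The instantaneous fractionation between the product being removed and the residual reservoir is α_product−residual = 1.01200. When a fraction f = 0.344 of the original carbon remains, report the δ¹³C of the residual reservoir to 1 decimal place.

Rayleigh residual: δ_res = (δ₀ + 1000)·f^(α−1) − 1000
α − 1 = 0.01200
f^(α−1) = 0.344^(0.01200) = 0.987276
δ_res = (-25.2 + 1000) × 0.987276 − 1000 = 962.397 − 1000 = -37.60 per mil

-37.6 per mil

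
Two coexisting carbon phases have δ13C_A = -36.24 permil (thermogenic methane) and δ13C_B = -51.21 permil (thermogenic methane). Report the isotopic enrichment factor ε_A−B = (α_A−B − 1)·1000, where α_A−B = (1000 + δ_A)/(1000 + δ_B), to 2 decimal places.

15.78 permil

α_A−B = (1000 + -36.24) / (1000 + -51.21) = 963.76 / 948.79 = 1.015778
ε_A−B = (1.015778 − 1) × 1000 = 15.778 permil
(The approximation ε ≈ δ_A − δ_B would give 14.97 permil.)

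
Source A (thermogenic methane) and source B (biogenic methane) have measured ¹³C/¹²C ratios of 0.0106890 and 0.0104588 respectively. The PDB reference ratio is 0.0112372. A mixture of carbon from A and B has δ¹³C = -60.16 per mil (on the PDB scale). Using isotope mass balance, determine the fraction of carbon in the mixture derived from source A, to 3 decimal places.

0.445

δ_A = (0.0106890/0.0112372 − 1)×1000 = (0.951216 − 1)×1000 = -48.784 per mil
δ_B = (0.0104588/0.0112372 − 1)×1000 = (0.930730 − 1)×1000 = -69.270 per mil
f_A = (δ_mix − δ_B)/(δ_A − δ_B) = (-60.16 − (-69.270))/(-48.784 − (-69.270))
f_A = 9.110 / 20.486 = 0.4447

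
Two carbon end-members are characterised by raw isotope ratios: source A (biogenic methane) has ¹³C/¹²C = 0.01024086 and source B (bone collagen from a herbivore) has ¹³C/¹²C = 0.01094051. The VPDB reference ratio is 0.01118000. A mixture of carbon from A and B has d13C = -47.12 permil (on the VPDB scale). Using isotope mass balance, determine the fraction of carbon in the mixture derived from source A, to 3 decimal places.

0.411

δ_A = (0.01024086/0.01118000 − 1)×1000 = (0.915998 − 1)×1000 = -84.002 permil
δ_B = (0.01094051/0.01118000 − 1)×1000 = (0.978579 − 1)×1000 = -21.421 permil
f_A = (δ_mix − δ_B)/(δ_A − δ_B) = (-47.12 − (-21.421))/(-84.002 − (-21.421))
f_A = -25.699 / -62.581 = 0.4107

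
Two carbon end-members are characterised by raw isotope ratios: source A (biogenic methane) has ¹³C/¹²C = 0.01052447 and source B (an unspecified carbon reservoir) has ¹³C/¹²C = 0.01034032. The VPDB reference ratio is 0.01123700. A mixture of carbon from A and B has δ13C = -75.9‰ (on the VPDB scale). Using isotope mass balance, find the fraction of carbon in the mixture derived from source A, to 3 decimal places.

δ_A = (0.01052447/0.01123700 − 1)×1000 = (0.936591 − 1)×1000 = -63.409‰
δ_B = (0.01034032/0.01123700 − 1)×1000 = (0.920203 − 1)×1000 = -79.797‰
f_A = (δ_mix − δ_B)/(δ_A − δ_B) = (-75.9 − (-79.797))/(-63.409 − (-79.797))
f_A = 3.897 / 16.388 = 0.2378

0.238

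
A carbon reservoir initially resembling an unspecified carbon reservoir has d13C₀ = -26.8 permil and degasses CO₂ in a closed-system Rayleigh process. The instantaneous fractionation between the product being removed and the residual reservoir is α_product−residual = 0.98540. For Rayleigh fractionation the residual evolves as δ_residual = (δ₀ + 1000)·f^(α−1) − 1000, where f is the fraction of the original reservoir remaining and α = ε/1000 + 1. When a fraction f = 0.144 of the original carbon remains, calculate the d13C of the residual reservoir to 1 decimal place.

Rayleigh residual: δ_res = (δ₀ + 1000)·f^(α−1) − 1000
α − 1 = -0.01460
f^(α−1) = 0.144^(-0.01460) = 1.028698
δ_res = (-26.8 + 1000) × 1.028698 − 1000 = 1001.129 − 1000 = 1.13 permil

1.1 permil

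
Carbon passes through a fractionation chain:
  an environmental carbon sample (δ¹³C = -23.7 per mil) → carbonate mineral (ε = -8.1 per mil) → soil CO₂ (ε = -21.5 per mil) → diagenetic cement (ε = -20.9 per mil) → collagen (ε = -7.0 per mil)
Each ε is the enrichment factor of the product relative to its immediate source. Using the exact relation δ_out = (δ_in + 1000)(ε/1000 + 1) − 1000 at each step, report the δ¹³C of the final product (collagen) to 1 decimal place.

-78.7 per mil

step 1: δ = (-23.70 + 1000)·(-8.1/1000 + 1) − 1000 = -31.61 per mil
step 2: δ = (-31.61 + 1000)·(-21.5/1000 + 1) − 1000 = -52.43 per mil
step 3: δ = (-52.43 + 1000)·(-20.9/1000 + 1) − 1000 = -72.23 per mil
step 4: δ = (-72.23 + 1000)·(-7.0/1000 + 1) − 1000 = -78.73 per mil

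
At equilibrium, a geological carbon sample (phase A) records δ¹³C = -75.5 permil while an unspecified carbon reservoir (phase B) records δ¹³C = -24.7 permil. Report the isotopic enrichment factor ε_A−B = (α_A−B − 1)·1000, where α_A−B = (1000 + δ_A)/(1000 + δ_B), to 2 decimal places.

α_A−B = (1000 + -75.5) / (1000 + -24.7) = 924.5 / 975.3 = 0.947913
ε_A−B = (0.947913 − 1) × 1000 = -52.087 permil
(The approximation ε ≈ δ_A − δ_B would give -50.8 permil.)

-52.09 permil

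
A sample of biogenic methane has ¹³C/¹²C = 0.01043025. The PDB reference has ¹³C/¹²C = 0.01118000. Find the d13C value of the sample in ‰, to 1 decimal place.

d13C = (R_sample / R_standard − 1) × 1000
R_sample / R_standard = 0.01043025 / 0.01118000 = 0.932938
d13C = (0.932938 − 1) × 1000 = -67.06‰

-67.1‰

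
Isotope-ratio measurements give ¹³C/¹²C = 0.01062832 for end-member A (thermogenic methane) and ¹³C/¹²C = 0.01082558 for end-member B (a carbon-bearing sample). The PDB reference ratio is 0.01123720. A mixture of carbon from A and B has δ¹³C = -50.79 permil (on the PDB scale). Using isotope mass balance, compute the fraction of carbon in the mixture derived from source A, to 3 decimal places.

δ_A = (0.01062832/0.01123720 − 1)×1000 = (0.945816 − 1)×1000 = -54.184 permil
δ_B = (0.01082558/0.01123720 − 1)×1000 = (0.963370 − 1)×1000 = -36.630 permil
f_A = (δ_mix − δ_B)/(δ_A − δ_B) = (-50.79 − (-36.630))/(-54.184 − (-36.630))
f_A = -14.160 / -17.554 = 0.8066

0.807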